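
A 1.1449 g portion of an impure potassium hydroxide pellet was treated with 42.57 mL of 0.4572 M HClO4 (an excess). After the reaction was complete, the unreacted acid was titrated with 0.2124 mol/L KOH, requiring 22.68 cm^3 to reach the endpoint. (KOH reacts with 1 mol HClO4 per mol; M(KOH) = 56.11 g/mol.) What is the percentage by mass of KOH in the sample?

Total n(HClO4) added = 0.4572 x 0.04257 = 0.01946 mol.
n(KOH) used = 0.2124 x 0.02268 = 0.004817 mol, which equals the excess n(HClO4).
So n(HClO4) consumed by the sample = 0.01946 - 0.004817 = 0.01465 mol.
n(KOH) = 0.01465 / 1 = 0.01465 mol.
mass KOH = 0.01465 x 56.11 = 0.8218 g, so %KOH = 0.8218/1.1449 x 100 = 71.8%.

71.8%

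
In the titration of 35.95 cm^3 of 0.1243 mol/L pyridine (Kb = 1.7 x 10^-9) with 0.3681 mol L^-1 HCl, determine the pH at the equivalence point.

3.13

n(C5H5N) = 0.1243 x 0.03595 = 0.004469 mol; V(HCl) at equivalence = 0.004469/0.3681 = 0.01214 L.
At equivalence the base is fully converted to C5H5NH+; total volume = 0.04809 L, so [C5H5NH+] = 0.004469/0.04809 = 0.09292 M.
Ka(C5H5NH+) = Kw/Kb = 1.0e-14 / 1.7 x 10^-9 = 5.88e-6.
[H^+] = sqrt(Ka x [C5H5NH+]) = sqrt(5.88e-6 x 0.09292) = 0.000739 M.
pH = -log(0.000739) = 3.13.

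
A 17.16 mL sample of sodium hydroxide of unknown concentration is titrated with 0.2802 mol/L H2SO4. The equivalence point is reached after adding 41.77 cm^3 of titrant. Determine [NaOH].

1.36 M

n(H2SO4) delivered = 0.2802 x 0.04177 = 0.01170 mol.
The reaction is 2 NaOH + 1 H2SO4, so n(NaOH) = 0.01170 x 2/1 = 0.02341 mol.
[NaOH] = 0.02341 mol / 0.01716 L = 1.36 M.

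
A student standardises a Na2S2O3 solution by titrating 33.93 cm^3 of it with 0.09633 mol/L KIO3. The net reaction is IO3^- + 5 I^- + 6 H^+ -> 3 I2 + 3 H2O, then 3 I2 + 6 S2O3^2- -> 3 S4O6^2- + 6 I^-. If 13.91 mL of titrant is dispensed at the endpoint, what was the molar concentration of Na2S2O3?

0.237 M

n(KIO3) = 0.09633 x 0.01391 = 0.001340 mol.
From the balanced equation, 1 mol KIO3 reacts with 6 mol Na2S2O3, so n(Na2S2O3) = 0.001340 x 6/1 = 0.008040 mol.
[Na2S2O3] = 0.008040 / 0.03393 L = 0.237 M.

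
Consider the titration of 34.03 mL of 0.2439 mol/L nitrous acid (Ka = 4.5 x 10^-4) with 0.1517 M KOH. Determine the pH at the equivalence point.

n(HNO2) = 0.2439 x 0.03403 = 0.008300 mol; V(KOH) at equivalence = 0.008300/0.1517 = 0.05471 L.
At equivalence all the acid is converted to NO2-; total volume = 0.03403 + 0.05471 = 0.08874 L, so [NO2-] = 0.008300/0.08874 = 0.09353 M.
Kb = Kw/Ka = 1.0e-14 / 4.5 x 10^-4 = 2.22e-11.
[OH^-] = sqrt(Kb x [NO2-]) = sqrt(2.22e-11 x 0.09353) = 1.44e-6 M.
pOH = 5.84, so pH = 14.00 - 5.84 = 8.16.

8.16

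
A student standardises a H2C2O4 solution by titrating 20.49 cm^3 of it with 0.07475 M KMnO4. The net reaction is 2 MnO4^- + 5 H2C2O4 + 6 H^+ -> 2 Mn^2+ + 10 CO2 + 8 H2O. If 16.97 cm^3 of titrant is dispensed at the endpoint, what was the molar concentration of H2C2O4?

0.155 M

n(KMnO4) = 0.07475 x 0.01697 = 0.001269 mol.
From the balanced equation, 2 mol KMnO4 reacts with 5 mol H2C2O4, so n(H2C2O4) = 0.001269 x 5/2 = 0.003171 mol.
[H2C2O4] = 0.003171 / 0.02049 L = 0.155 M.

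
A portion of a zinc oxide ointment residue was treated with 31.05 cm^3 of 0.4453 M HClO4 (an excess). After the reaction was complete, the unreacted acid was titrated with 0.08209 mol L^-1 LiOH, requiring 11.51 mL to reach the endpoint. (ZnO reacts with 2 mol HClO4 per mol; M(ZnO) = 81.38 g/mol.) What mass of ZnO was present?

0.524 g

Total n(HClO4) added = 0.4453 x 0.03105 = 0.01383 mol.
n(LiOH) used = 0.08209 x 0.01151 = 0.0009449 mol, which equals the excess n(HClO4).
So n(HClO4) consumed by the sample = 0.01383 - 0.0009449 = 0.01288 mol.
n(ZnO) = 0.01288 / 2 = 0.006441 mol.
mass = 0.006441 mol x 81.38 g/mol = 0.524 g.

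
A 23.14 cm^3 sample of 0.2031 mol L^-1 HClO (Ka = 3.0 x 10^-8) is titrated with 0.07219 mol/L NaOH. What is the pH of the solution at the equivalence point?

n(HClO) = 0.2031 x 0.02314 = 0.004700 mol; V(NaOH) at equivalence = 0.004700/0.07219 = 0.06510 L.
At equivalence all the acid is converted to ClO-; total volume = 0.02314 + 0.06510 = 0.08824 L, so [ClO-] = 0.004700/0.08824 = 0.05326 M.
Kb = Kw/Ka = 1.0e-14 / 3.0 x 10^-8 = 3.33e-7.
[OH^-] = sqrt(Kb x [ClO-]) = sqrt(3.33e-7 x 0.05326) = 0.000133 M.
pOH = 3.88, so pH = 14.00 - 3.88 = 10.12.

10.12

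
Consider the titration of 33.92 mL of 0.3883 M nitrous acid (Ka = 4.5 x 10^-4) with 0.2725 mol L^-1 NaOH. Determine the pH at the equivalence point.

n(HNO2) = 0.3883 x 0.03392 = 0.01317 mol; V(NaOH) at equivalence = 0.01317/0.2725 = 0.04833 L.
At equivalence all the acid is converted to NO2-; total volume = 0.03392 + 0.04833 = 0.08225 L, so [NO2-] = 0.01317/0.08225 = 0.1601 M.
Kb = Kw/Ka = 1.0e-14 / 4.5 x 10^-4 = 2.22e-11.
[OH^-] = sqrt(Kb x [NO2-]) = sqrt(2.22e-11 x 0.1601) = 1.89e-6 M.
pOH = 5.72, so pH = 14.00 - 5.72 = 8.28.

8.28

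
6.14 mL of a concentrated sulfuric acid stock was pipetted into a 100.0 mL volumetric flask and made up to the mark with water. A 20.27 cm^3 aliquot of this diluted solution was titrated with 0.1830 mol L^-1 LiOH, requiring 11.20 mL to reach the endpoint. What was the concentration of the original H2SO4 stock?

0.823 M

n(LiOH) = 0.1830 x 0.01120 = 0.002050 mol.
n(H2SO4) in the aliquot = 0.002050 x 1/2 = 0.001025 mol.
[diluted H2SO4] = 0.001025 / 0.02027 = 0.05056 M.
Dilution factor = 100.0/6.140 = 16.29, so [stock] = 0.05056 x 16.29 = 0.823 M.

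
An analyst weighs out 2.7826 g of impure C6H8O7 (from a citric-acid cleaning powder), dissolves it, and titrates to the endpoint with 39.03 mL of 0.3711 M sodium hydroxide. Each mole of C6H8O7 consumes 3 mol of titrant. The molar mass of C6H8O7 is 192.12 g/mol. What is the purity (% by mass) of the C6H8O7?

n(NaOH) = 0.3711 x 0.03903 = 0.01448 mol.
n(C6H8O7) = 0.01448 / 3 = 0.004828 mol.
mass of C6H8O7 = 0.004828 x 192.12 = 0.9276 g.
% purity = 0.9276 / 2.7826 x 100 = 33.3%.

33.3%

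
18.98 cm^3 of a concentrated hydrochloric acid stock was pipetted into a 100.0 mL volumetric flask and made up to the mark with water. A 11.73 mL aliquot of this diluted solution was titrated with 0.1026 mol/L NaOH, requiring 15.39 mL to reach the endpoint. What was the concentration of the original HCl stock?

0.709 M

n(NaOH) = 0.1026 x 0.01539 = 0.001579 mol.
n(HCl) in the aliquot = 0.001579 mol.
[diluted HCl] = 0.001579 / 0.01173 = 0.1346 M.
Dilution factor = 100.0/18.98 = 5.269, so [stock] = 0.1346 x 5.269 = 0.709 M.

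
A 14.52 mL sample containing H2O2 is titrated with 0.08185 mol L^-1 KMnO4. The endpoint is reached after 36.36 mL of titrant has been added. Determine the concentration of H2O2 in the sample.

n(KMnO4) = 0.08185 x 0.03636 = 0.002976 mol.
From the balanced equation, 2 mol KMnO4 reacts with 5 mol H2O2, so n(H2O2) = 0.002976 x 5/2 = 0.007440 mol.
[H2O2] = 0.007440 / 0.01452 L = 0.512 M.

0.512 M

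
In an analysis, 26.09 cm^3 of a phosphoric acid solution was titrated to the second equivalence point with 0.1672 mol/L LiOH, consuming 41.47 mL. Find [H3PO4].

0.133 M

n(LiOH) = 0.1672 x 0.04147 = 0.006934 mol.
At the second equivalence point, 2 mol OH^- react per mol H3PO4, so n(H3PO4) = 0.006934 / 2 = 0.003467 mol.
[H3PO4] = 0.003467 / 0.02609 L = 0.133 M.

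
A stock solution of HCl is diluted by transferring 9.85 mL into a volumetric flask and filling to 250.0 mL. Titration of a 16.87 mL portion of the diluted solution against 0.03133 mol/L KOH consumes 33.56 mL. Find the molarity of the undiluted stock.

n(KOH) = 0.03133 x 0.03356 = 0.001051 mol.
n(HCl) in the aliquot = 0.001051 mol.
[diluted HCl] = 0.001051 / 0.01687 = 0.06233 M.
Dilution factor = 250.0/9.850 = 25.38, so [stock] = 0.06233 x 25.38 = 1.58 M.

1.58 M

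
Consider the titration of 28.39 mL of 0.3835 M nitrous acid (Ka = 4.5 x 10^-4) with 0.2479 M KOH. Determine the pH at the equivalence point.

8.26

n(HNO2) = 0.3835 x 0.02839 = 0.01089 mol; V(KOH) at equivalence = 0.01089/0.2479 = 0.04392 L.
At equivalence all the acid is converted to NO2-; total volume = 0.02839 + 0.04392 = 0.07231 L, so [NO2-] = 0.01089/0.07231 = 0.1506 M.
Kb = Kw/Ka = 1.0e-14 / 4.5 x 10^-4 = 2.22e-11.
[OH^-] = sqrt(Kb x [NO2-]) = sqrt(2.22e-11 x 0.1506) = 1.83e-6 M.
pOH = 5.74, so pH = 14.00 - 5.74 = 8.26.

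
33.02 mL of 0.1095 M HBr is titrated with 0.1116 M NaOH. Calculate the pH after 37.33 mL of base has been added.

n(acid) = 0.1095 x 0.03302 = 0.003616 mol; n(NaOH) added = 0.1116 x 0.03733 = 0.004166 mol.
Base is in excess by 0.004166 - 0.003616 = 0.0005503 mol in a total volume of 0.07035 L.
[OH^-] = 0.0005503/0.07035 = 0.007823 M, so pOH = 2.11 and pH = 14.00 - 2.11 = 11.89.

11.89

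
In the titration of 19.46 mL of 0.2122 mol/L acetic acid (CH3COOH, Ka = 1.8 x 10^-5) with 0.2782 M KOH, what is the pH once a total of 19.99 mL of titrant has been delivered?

n(acid) = 0.2122 x 0.01946 = 0.004129 mol; n(KOH) added = 0.2782 x 0.01999 = 0.005561 mol.
Base is in excess by 0.005561 - 0.004129 = 0.001432 mol in a total volume of 0.03945 L.
[OH^-] = 0.001432/0.03945 = 0.03629 M, so pOH = 1.44 and pH = 14.00 - 1.44 = 12.56.

12.56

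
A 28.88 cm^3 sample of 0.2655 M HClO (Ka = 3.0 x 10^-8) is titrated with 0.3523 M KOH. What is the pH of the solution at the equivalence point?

10.35

n(HClO) = 0.2655 x 0.02888 = 0.007668 mol; V(KOH) at equivalence = 0.007668/0.3523 = 0.02176 L.
At equivalence all the acid is converted to ClO-; total volume = 0.02888 + 0.02176 = 0.05064 L, so [ClO-] = 0.007668/0.05064 = 0.1514 M.
Kb = Kw/Ka = 1.0e-14 / 3.0 x 10^-8 = 3.33e-7.
[OH^-] = sqrt(Kb x [ClO-]) = sqrt(3.33e-7 x 0.1514) = 0.000225 M.
pOH = 3.65, so pH = 14.00 - 3.65 = 10.35.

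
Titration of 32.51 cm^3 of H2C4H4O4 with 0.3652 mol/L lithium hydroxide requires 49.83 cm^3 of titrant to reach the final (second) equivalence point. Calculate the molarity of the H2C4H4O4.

0.280 M

n(LiOH) = 0.3652 x 0.04983 = 0.01820 mol.
At the final (second) equivalence point, 2 mol OH^- react per mol H2C4H4O4, so n(H2C4H4O4) = 0.01820 / 2 = 0.009099 mol.
[H2C4H4O4] = 0.009099 / 0.03251 L = 0.280 M.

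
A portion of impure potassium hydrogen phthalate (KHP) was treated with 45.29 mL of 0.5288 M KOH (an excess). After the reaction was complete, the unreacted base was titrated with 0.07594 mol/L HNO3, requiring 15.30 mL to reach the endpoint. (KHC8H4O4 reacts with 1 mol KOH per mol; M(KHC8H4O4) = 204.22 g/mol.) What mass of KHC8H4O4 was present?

Total n(KOH) added = 0.5288 x 0.04529 = 0.02395 mol.
n(HNO3) used = 0.07594 x 0.01530 = 0.001162 mol, which equals the excess n(KOH).
So n(KOH) consumed by the sample = 0.02395 - 0.001162 = 0.02279 mol.
n(KHC8H4O4) = 0.02279 / 1 = 0.02279 mol.
mass = 0.02279 mol x 204.22 g/mol = 4.65 g.

4.65 g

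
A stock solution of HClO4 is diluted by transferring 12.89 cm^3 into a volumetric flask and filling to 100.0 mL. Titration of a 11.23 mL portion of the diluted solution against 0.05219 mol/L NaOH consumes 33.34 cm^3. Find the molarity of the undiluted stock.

n(NaOH) = 0.05219 x 0.03334 = 0.001740 mol.
n(HClO4) in the aliquot = 0.001740 mol.
[diluted HClO4] = 0.001740 / 0.01123 = 0.1549 M.
Dilution factor = 100.0/12.89 = 7.758, so [stock] = 0.1549 x 7.758 = 1.20 M.

1.20 M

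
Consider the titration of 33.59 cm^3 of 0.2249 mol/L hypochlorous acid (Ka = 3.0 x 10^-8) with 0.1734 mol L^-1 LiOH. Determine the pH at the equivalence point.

10.26

n(HClO) = 0.2249 x 0.03359 = 0.007554 mol; V(LiOH) at equivalence = 0.007554/0.1734 = 0.04357 L.
At equivalence all the acid is converted to ClO-; total volume = 0.03359 + 0.04357 = 0.07716 L, so [ClO-] = 0.007554/0.07716 = 0.09791 M.
Kb = Kw/Ka = 1.0e-14 / 3.0 x 10^-8 = 3.33e-7.
[OH^-] = sqrt(Kb x [ClO-]) = sqrt(3.33e-7 x 0.09791) = 0.000181 M.
pOH = 3.74, so pH = 14.00 - 3.74 = 10.26.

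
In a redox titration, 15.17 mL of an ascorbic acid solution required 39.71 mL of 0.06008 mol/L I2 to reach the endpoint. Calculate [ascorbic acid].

n(I2) = 0.06008 x 0.03971 = 0.002386 mol.
From the balanced equation, 1 mol I2 reacts with 1 mol ascorbic acid, so n(ascorbic acid) = 0.002386 x 1/1 = 0.002386 mol.
[ascorbic acid] = 0.002386 / 0.01517 L = 0.157 M.

0.157 M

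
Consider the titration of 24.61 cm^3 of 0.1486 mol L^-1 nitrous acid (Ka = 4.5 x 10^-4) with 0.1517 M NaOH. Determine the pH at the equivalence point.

8.11

n(HNO2) = 0.1486 x 0.02461 = 0.003657 mol; V(NaOH) at equivalence = 0.003657/0.1517 = 0.02411 L.
At equivalence all the acid is converted to NO2-; total volume = 0.02461 + 0.02411 = 0.04872 L, so [NO2-] = 0.003657/0.04872 = 0.07507 M.
Kb = Kw/Ka = 1.0e-14 / 4.5 x 10^-4 = 2.22e-11.
[OH^-] = sqrt(Kb x [NO2-]) = sqrt(2.22e-11 x 0.07507) = 1.29e-6 M.
pOH = 5.89, so pH = 14.00 - 5.89 = 8.11.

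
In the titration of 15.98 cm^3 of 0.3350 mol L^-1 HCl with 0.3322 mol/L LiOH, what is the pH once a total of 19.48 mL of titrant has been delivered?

n(acid) = 0.3350 x 0.01598 = 0.005353 mol; n(LiOH) added = 0.3322 x 0.01948 = 0.006471 mol.
Base is in excess by 0.006471 - 0.005353 = 0.001118 mol in a total volume of 0.03546 L.
[OH^-] = 0.001118/0.03546 = 0.03153 M, so pOH = 1.50 and pH = 14.00 - 1.50 = 12.50.

12.50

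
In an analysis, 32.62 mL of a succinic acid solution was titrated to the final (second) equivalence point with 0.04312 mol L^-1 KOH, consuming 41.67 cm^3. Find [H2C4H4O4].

n(KOH) = 0.04312 x 0.04167 = 0.001797 mol.
At the final (second) equivalence point, 2 mol OH^- react per mol H2C4H4O4, so n(H2C4H4O4) = 0.001797 / 2 = 0.0008984 mol.
[H2C4H4O4] = 0.0008984 / 0.03262 L = 0.0275 M.

0.0275 M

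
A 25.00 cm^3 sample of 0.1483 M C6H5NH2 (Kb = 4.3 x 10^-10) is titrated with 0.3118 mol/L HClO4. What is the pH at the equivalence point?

n(C6H5NH2) = 0.1483 x 0.02500 = 0.003707 mol; V(HClO4) at equivalence = 0.003707/0.3118 = 0.01189 L.
At equivalence the base is fully converted to C6H5NH3+; total volume = 0.03689 L, so [C6H5NH3+] = 0.003707/0.03689 = 0.1005 M.
Ka(C6H5NH3+) = Kw/Kb = 1.0e-14 / 4.3 x 10^-10 = 2.33e-5.
[H^+] = sqrt(Ka x [C6H5NH3+]) = sqrt(2.33e-5 x 0.1005) = 0.00153 M.
pH = -log(0.00153) = 2.82.

2.82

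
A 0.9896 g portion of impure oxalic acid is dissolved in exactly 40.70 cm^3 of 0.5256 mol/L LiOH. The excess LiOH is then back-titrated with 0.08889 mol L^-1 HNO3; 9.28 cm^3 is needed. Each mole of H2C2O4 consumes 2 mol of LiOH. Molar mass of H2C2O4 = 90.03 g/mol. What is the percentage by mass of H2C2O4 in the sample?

Total n(LiOH) added = 0.5256 x 0.04070 = 0.02139 mol.
n(HNO3) used = 0.08889 x 0.009280 = 0.0008249 mol, which equals the excess n(LiOH).
So n(LiOH) consumed by the sample = 0.02139 - 0.0008249 = 0.02057 mol.
n(H2C2O4) = 0.02057 / 2 = 0.01028 mol.
mass H2C2O4 = 0.01028 x 90.03 = 0.9258 g, so %H2C2O4 = 0.9258/0.9896 x 100 = 93.6%.

93.6%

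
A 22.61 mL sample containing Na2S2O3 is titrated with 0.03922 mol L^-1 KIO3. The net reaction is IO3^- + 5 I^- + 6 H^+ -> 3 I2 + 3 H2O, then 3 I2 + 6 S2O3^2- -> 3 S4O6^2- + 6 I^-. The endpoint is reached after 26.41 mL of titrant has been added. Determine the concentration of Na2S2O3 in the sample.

n(KIO3) = 0.03922 x 0.02641 = 0.001036 mol.
From the balanced equation, 1 mol KIO3 reacts with 6 mol Na2S2O3, so n(Na2S2O3) = 0.001036 x 6/1 = 0.006215 mol.
[Na2S2O3] = 0.006215 / 0.02261 L = 0.275 M.

0.275 M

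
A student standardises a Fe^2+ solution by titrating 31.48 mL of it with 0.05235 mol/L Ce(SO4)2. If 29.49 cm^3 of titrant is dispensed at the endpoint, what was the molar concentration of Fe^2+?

n(Ce(SO4)2) = 0.05235 x 0.02949 = 0.001544 mol.
From the balanced equation, 1 mol Ce(SO4)2 reacts with 1 mol Fe^2+, so n(Fe^2+) = 0.001544 x 1/1 = 0.001544 mol.
[Fe^2+] = 0.001544 / 0.03148 L = 0.0490 M.

0.0490 M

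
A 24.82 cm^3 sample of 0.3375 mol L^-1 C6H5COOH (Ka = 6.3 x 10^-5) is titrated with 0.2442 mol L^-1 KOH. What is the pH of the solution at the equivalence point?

n(C6H5COOH) = 0.3375 x 0.02482 = 0.008377 mol; V(KOH) at equivalence = 0.008377/0.2442 = 0.03430 L.
At equivalence all the acid is converted to C6H5COO-; total volume = 0.02482 + 0.03430 = 0.05912 L, so [C6H5COO-] = 0.008377/0.05912 = 0.1417 M.
Kb = Kw/Ka = 1.0e-14 / 6.3 x 10^-5 = 1.59e-10.
[OH^-] = sqrt(Kb x [C6H5COO-]) = sqrt(1.59e-10 x 0.1417) = 4.74e-6 M.
pOH = 5.32, so pH = 14.00 - 5.32 = 8.68.

8.68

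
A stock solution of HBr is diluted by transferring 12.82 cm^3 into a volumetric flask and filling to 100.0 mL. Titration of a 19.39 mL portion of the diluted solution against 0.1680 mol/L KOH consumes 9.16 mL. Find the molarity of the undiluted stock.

n(KOH) = 0.1680 x 0.009160 = 0.001539 mol.
n(HBr) in the aliquot = 0.001539 mol.
[diluted HBr] = 0.001539 / 0.01939 = 0.07936 M.
Dilution factor = 100.0/12.82 = 7.800, so [stock] = 0.07936 x 7.800 = 0.619 M.

0.619 M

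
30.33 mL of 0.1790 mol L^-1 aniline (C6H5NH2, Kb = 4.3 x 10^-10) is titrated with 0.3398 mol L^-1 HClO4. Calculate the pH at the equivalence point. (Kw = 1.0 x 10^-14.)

n(C6H5NH2) = 0.1790 x 0.03033 = 0.005429 mol; V(HClO4) at equivalence = 0.005429/0.3398 = 0.01598 L.
At equivalence the base is fully converted to C6H5NH3+; total volume = 0.04631 L, so [C6H5NH3+] = 0.005429/0.04631 = 0.1172 M.
Ka(C6H5NH3+) = Kw/Kb = 1.0e-14 / 4.3 x 10^-10 = 2.33e-5.
[H^+] = sqrt(Ka x [C6H5NH3+]) = sqrt(2.33e-5 x 0.1172) = 0.00165 M.
pH = -log(0.00165) = 2.78.

2.78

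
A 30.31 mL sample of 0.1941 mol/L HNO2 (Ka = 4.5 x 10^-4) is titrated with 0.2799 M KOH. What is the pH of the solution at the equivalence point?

n(HNO2) = 0.1941 x 0.03031 = 0.005883 mol; V(KOH) at equivalence = 0.005883/0.2799 = 0.02102 L.
At equivalence all the acid is converted to NO2-; total volume = 0.03031 + 0.02102 = 0.05133 L, so [NO2-] = 0.005883/0.05133 = 0.1146 M.
Kb = Kw/Ka = 1.0e-14 / 4.5 x 10^-4 = 2.22e-11.
[OH^-] = sqrt(Kb x [NO2-]) = sqrt(2.22e-11 x 0.1146) = 1.60e-6 M.
pOH = 5.80, so pH = 14.00 - 5.80 = 8.20.

8.20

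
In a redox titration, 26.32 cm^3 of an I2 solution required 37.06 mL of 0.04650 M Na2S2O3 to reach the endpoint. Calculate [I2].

n(Na2S2O3) = 0.04650 x 0.03706 = 0.001723 mol.
From the balanced equation, 2 mol Na2S2O3 reacts with 1 mol I2, so n(I2) = 0.001723 x 1/2 = 0.0008616 mol.
[I2] = 0.0008616 / 0.02632 L = 0.0327 M.

0.0327 M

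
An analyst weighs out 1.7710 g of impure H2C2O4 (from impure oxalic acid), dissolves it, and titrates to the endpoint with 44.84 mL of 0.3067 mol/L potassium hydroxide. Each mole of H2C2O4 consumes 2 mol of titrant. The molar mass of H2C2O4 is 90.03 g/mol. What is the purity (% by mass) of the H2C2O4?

35.0%

n(KOH) = 0.3067 x 0.04484 = 0.01375 mol.
n(H2C2O4) = 0.01375 / 2 = 0.006876 mol.
mass of H2C2O4 = 0.006876 x 90.03 = 0.6191 g.
% purity = 0.6191 / 1.7710 x 100 = 35.0%.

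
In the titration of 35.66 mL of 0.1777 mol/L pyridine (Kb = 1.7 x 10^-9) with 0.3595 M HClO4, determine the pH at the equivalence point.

3.08

n(C5H5N) = 0.1777 x 0.03566 = 0.006337 mol; V(HClO4) at equivalence = 0.006337/0.3595 = 0.01763 L.
At equivalence the base is fully converted to C5H5NH+; total volume = 0.05329 L, so [C5H5NH+] = 0.006337/0.05329 = 0.1189 M.
Ka(C5H5NH+) = Kw/Kb = 1.0e-14 / 1.7 x 10^-9 = 5.88e-6.
[H^+] = sqrt(Ka x [C5H5NH+]) = sqrt(5.88e-6 x 0.1189) = 0.000836 M.
pH = -log(0.000836) = 3.08.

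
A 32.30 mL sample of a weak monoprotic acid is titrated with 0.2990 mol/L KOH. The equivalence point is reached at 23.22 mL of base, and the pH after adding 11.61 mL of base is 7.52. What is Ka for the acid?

11.61 mL is half of the equivalence volume, so this is the half-equivalence point where [HA] = [A^-].
At half-equivalence pH = pKa, so pKa = 7.52.
Ka = 10^(-7.52) = 3.0 x 10^-8.

3.0 x 10^-8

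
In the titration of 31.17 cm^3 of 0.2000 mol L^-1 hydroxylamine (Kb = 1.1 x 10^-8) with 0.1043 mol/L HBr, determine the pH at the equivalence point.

n(NH2OH) = 0.2000 x 0.03117 = 0.006234 mol; V(HBr) at equivalence = 0.006234/0.1043 = 0.05977 L.
At equivalence the base is fully converted to NH3OH+; total volume = 0.09094 L, so [NH3OH+] = 0.006234/0.09094 = 0.06855 M.
Ka(NH3OH+) = Kw/Kb = 1.0e-14 / 1.1 x 10^-8 = 9.09e-7.
[H^+] = sqrt(Ka x [NH3OH+]) = sqrt(9.09e-7 x 0.06855) = 0.000250 M.
pH = -log(0.000250) = 3.60.

3.60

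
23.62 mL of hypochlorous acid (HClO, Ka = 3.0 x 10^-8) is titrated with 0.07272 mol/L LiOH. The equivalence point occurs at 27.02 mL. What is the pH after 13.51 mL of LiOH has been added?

7.52

13.51 mL is exactly half the equivalence volume (27.02/2), i.e. the half-equivalence point.
There, n(HA) = n(A^-), so pH = pKa = -log(3.0 x 10^-8) = 7.52.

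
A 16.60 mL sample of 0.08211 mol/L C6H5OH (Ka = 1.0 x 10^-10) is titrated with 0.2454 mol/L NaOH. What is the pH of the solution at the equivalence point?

11.39

n(C6H5OH) = 0.08211 x 0.01660 = 0.001363 mol; V(NaOH) at equivalence = 0.001363/0.2454 = 0.005554 L.
At equivalence all the acid is converted to C6H5O-; total volume = 0.01660 + 0.005554 = 0.02215 L, so [C6H5O-] = 0.001363/0.02215 = 0.06152 M.
Kb = Kw/Ka = 1.0e-14 / 1.0 x 10^-10 = 0.000100.
[OH^-] = sqrt(Kb x [C6H5O-]) = sqrt(0.000100 x 0.06152) = 0.00248 M.
pOH = 2.61, so pH = 14.00 - 2.61 = 11.39.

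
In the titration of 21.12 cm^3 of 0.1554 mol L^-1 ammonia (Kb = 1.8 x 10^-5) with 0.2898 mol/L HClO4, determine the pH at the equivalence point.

n(NH3) = 0.1554 x 0.02112 = 0.003282 mol; V(HClO4) at equivalence = 0.003282/0.2898 = 0.01133 L.
At equivalence the base is fully converted to NH4+; total volume = 0.03245 L, so [NH4+] = 0.003282/0.03245 = 0.1012 M.
Ka(NH4+) = Kw/Kb = 1.0e-14 / 1.8 x 10^-5 = 5.56e-10.
[H^+] = sqrt(Ka x [NH4+]) = sqrt(5.56e-10 x 0.1012) = 7.50e-6 M.
pH = -log(7.50e-6) = 5.13.

5.13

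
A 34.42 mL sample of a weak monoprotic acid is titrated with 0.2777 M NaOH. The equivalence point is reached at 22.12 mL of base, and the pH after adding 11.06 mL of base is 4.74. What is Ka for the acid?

1.8 x 10^-5

11.06 mL is half of the equivalence volume, so this is the half-equivalence point where [HA] = [A^-].
At half-equivalence pH = pKa, so pKa = 4.74.
Ka = 10^(-4.74) = 1.8 x 10^-5.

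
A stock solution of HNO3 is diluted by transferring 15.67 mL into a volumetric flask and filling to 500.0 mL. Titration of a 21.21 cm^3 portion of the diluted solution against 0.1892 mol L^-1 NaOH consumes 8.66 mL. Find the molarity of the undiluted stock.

2.46 M

n(NaOH) = 0.1892 x 0.008660 = 0.001638 mol.
n(HNO3) in the aliquot = 0.001638 mol.
[diluted HNO3] = 0.001638 / 0.02121 = 0.07725 M.
Dilution factor = 500.0/15.67 = 31.91, so [stock] = 0.07725 x 31.91 = 2.46 M.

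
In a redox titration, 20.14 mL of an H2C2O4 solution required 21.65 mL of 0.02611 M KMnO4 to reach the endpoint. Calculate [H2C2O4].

n(KMnO4) = 0.02611 x 0.02165 = 0.0005653 mol.
From the balanced equation, 2 mol KMnO4 reacts with 5 mol H2C2O4, so n(H2C2O4) = 0.0005653 x 5/2 = 0.001413 mol.
[H2C2O4] = 0.001413 / 0.02014 L = 0.0702 M.

0.0702 M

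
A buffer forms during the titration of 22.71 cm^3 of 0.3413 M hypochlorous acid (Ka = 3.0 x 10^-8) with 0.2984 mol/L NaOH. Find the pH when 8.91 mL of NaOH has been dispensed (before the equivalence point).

7.24

Initial n(HClO) = 0.3413 x 0.02271 = 0.007751 mol.
n(NaOH) added = 0.2984 x 0.008910 = 0.002659 mol, converting that many moles of HClO to ClO-.
Remaining n(HClO) = 0.005092 mol; n(ClO-) = 0.002659 mol.
By Henderson-Hasselbalch, pH = pKa + log([A^-]/[HA]) = 7.52 + log(0.002659/0.005092) = 7.52 + (-0.28) = 7.24.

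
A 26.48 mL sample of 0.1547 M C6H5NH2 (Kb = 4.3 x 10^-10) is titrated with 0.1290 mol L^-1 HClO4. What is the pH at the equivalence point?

n(C6H5NH2) = 0.1547 x 0.02648 = 0.004096 mol; V(HClO4) at equivalence = 0.004096/0.1290 = 0.03176 L.
At equivalence the base is fully converted to C6H5NH3+; total volume = 0.05824 L, so [C6H5NH3+] = 0.004096/0.05824 = 0.07034 M.
Ka(C6H5NH3+) = Kw/Kb = 1.0e-14 / 4.3 x 10^-10 = 2.33e-5.
[H^+] = sqrt(Ka x [C6H5NH3+]) = sqrt(2.33e-5 x 0.07034) = 0.00128 M.
pH = -log(0.00128) = 2.89.

2.89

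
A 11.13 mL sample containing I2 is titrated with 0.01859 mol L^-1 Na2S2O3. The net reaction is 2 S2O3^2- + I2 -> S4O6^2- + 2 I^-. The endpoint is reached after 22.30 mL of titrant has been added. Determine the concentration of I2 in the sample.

n(Na2S2O3) = 0.01859 x 0.02230 = 0.0004146 mol.
From the balanced equation, 2 mol Na2S2O3 reacts with 1 mol I2, so n(I2) = 0.0004146 x 1/2 = 0.0002073 mol.
[I2] = 0.0002073 / 0.01113 L = 0.0186 M.

0.0186 M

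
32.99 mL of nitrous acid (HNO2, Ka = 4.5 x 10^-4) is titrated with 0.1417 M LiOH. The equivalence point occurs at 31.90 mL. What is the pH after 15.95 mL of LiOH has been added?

15.95 mL is exactly half the equivalence volume (31.90/2), i.e. the half-equivalence point.
There, n(HA) = n(A^-), so pH = pKa = -log(4.5 x 10^-4) = 3.35.

3.35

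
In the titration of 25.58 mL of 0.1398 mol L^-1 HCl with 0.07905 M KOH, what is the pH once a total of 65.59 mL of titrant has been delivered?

n(acid) = 0.1398 x 0.02558 = 0.003576 mol; n(KOH) added = 0.07905 x 0.06559 = 0.005185 mol.
Base is in excess by 0.005185 - 0.003576 = 0.001609 mol in a total volume of 0.09117 L.
[OH^-] = 0.001609/0.09117 = 0.01765 M, so pOH = 1.75 and pH = 14.00 - 1.75 = 12.25.

12.25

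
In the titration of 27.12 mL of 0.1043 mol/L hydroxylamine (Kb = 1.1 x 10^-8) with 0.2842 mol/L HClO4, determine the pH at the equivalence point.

3.58

n(NH2OH) = 0.1043 x 0.02712 = 0.002829 mol; V(HClO4) at equivalence = 0.002829/0.2842 = 0.009953 L.
At equivalence the base is fully converted to NH3OH+; total volume = 0.03707 L, so [NH3OH+] = 0.002829/0.03707 = 0.07630 M.
Ka(NH3OH+) = Kw/Kb = 1.0e-14 / 1.1 x 10^-8 = 9.09e-7.
[H^+] = sqrt(Ka x [NH3OH+]) = sqrt(9.09e-7 x 0.07630) = 0.000263 M.
pH = -log(0.000263) = 3.58.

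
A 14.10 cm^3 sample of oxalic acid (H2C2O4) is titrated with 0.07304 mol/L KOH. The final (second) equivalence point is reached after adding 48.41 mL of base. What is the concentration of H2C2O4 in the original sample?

0.125 M

n(KOH) = 0.07304 x 0.04841 = 0.003536 mol.
At the final (second) equivalence point, 2 mol OH^- react per mol H2C2O4, so n(H2C2O4) = 0.003536 / 2 = 0.001768 mol.
[H2C2O4] = 0.001768 / 0.01410 L = 0.125 M.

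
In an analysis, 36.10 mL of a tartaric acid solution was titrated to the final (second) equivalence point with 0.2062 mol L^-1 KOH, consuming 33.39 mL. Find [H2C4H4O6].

n(KOH) = 0.2062 x 0.03339 = 0.006885 mol.
At the final (second) equivalence point, 2 mol OH^- react per mol H2C4H4O6, so n(H2C4H4O6) = 0.006885 / 2 = 0.003443 mol.
[H2C4H4O6] = 0.003443 / 0.03610 L = 0.0954 M.

0.0954 M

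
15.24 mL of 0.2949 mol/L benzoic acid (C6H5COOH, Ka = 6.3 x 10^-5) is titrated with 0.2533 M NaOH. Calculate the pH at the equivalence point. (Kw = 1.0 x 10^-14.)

8.67

n(C6H5COOH) = 0.2949 x 0.01524 = 0.004494 mol; V(NaOH) at equivalence = 0.004494/0.2533 = 0.01774 L.
At equivalence all the acid is converted to C6H5COO-; total volume = 0.01524 + 0.01774 = 0.03298 L, so [C6H5COO-] = 0.004494/0.03298 = 0.1363 M.
Kb = Kw/Ka = 1.0e-14 / 6.3 x 10^-5 = 1.59e-10.
[OH^-] = sqrt(Kb x [C6H5COO-]) = sqrt(1.59e-10 x 0.1363) = 4.65e-6 M.
pOH = 5.33, so pH = 14.00 - 5.33 = 8.67.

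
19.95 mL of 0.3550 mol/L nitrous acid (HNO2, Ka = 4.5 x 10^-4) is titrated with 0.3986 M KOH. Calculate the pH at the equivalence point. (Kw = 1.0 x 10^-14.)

8.31

n(HNO2) = 0.3550 x 0.01995 = 0.007082 mol; V(KOH) at equivalence = 0.007082/0.3986 = 0.01777 L.
At equivalence all the acid is converted to NO2-; total volume = 0.01995 + 0.01777 = 0.03772 L, so [NO2-] = 0.007082/0.03772 = 0.1878 M.
Kb = Kw/Ka = 1.0e-14 / 4.5 x 10^-4 = 2.22e-11.
[OH^-] = sqrt(Kb x [NO2-]) = sqrt(2.22e-11 x 0.1878) = 2.04e-6 M.
pOH = 5.69, so pH = 14.00 - 5.69 = 8.31.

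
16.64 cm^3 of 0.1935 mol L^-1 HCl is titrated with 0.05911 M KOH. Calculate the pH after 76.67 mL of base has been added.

12.15

n(acid) = 0.1935 x 0.01664 = 0.003220 mol; n(KOH) added = 0.05911 x 0.07667 = 0.004532 mol.
Base is in excess by 0.004532 - 0.003220 = 0.001312 mol in a total volume of 0.09331 L.
[OH^-] = 0.001312/0.09331 = 0.01406 M, so pOH = 1.85 and pH = 14.00 - 1.85 = 12.15.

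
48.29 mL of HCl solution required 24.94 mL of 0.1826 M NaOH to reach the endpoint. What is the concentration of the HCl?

0.0943 M

n(NaOH) delivered = 0.1826 x 0.02494 = 0.004554 mol.
For a 1:1 reaction, n(HCl) = 0.004554 mol.
[HCl] = 0.004554 mol / 0.04829 L = 0.0943 M.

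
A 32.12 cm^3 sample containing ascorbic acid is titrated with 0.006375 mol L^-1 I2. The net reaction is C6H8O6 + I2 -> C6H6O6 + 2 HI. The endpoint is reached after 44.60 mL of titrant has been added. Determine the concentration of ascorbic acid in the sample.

0.00885 M

n(I2) = 0.006375 x 0.04460 = 0.0002843 mol.
From the balanced equation, 1 mol I2 reacts with 1 mol ascorbic acid, so n(ascorbic acid) = 0.0002843 x 1/1 = 0.0002843 mol.
[ascorbic acid] = 0.0002843 / 0.03212 L = 0.00885 M.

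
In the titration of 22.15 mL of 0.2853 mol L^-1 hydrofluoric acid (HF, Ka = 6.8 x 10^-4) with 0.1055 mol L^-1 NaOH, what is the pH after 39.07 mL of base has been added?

Initial n(HF) = 0.2853 x 0.02215 = 0.006319 mol.
n(NaOH) added = 0.1055 x 0.03907 = 0.004122 mol, converting that many moles of HF to F-.
Remaining n(HF) = 0.002198 mol; n(F-) = 0.004122 mol.
By Henderson-Hasselbalch, pH = pKa + log([A^-]/[HA]) = 3.17 + log(0.004122/0.002198) = 3.17 + (+0.27) = 3.44.

3.44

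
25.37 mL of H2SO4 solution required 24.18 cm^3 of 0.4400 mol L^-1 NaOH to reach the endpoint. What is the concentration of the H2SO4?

0.210 M

n(NaOH) delivered = 0.4400 x 0.02418 = 0.01064 mol.
The reaction is 1 H2SO4 + 2 NaOH, so n(H2SO4) = 0.01064 x 1/2 = 0.005320 mol.
[H2SO4] = 0.005320 mol / 0.02537 L = 0.210 M.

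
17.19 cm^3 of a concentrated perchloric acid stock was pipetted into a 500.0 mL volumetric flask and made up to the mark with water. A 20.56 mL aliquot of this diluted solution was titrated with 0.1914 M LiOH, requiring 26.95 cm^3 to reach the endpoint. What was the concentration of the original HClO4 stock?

n(LiOH) = 0.1914 x 0.02695 = 0.005158 mol.
n(HClO4) in the aliquot = 0.005158 mol.
[diluted HClO4] = 0.005158 / 0.02056 = 0.2509 M.
Dilution factor = 500.0/17.19 = 29.09, so [stock] = 0.2509 x 29.09 = 7.30 M.

7.30 M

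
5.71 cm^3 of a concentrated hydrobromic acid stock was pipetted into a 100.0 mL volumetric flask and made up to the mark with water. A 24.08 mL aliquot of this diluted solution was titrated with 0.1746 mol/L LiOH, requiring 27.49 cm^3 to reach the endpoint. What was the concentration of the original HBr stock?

3.49 M

n(LiOH) = 0.1746 x 0.02749 = 0.004800 mol.
n(HBr) in the aliquot = 0.004800 mol.
[diluted HBr] = 0.004800 / 0.02408 = 0.1993 M.
Dilution factor = 100.0/5.710 = 17.51, so [stock] = 0.1993 x 17.51 = 3.49 M.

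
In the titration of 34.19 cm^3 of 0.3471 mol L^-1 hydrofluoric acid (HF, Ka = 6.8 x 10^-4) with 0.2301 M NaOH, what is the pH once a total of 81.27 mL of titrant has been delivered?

n(acid) = 0.3471 x 0.03419 = 0.01187 mol; n(NaOH) added = 0.2301 x 0.08127 = 0.01870 mol.
Base is in excess by 0.01870 - 0.01187 = 0.006833 mol in a total volume of 0.1155 L.
[OH^-] = 0.006833/0.1155 = 0.05918 M, so pOH = 1.23 and pH = 14.00 - 1.23 = 12.77.

12.77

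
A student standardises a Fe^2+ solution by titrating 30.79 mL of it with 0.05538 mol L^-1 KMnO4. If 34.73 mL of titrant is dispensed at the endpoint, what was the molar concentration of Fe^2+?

n(KMnO4) = 0.05538 x 0.03473 = 0.001923 mol.
From the balanced equation, 1 mol KMnO4 reacts with 5 mol Fe^2+, so n(Fe^2+) = 0.001923 x 5/1 = 0.009617 mol.
[Fe^2+] = 0.009617 / 0.03079 L = 0.312 M.

0.312 M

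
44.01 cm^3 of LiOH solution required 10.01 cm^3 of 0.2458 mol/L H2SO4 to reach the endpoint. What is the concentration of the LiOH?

n(H2SO4) delivered = 0.2458 x 0.01001 = 0.002460 mol.
The reaction is 2 LiOH + 1 H2SO4, so n(LiOH) = 0.002460 x 2/1 = 0.004921 mol.
[LiOH] = 0.004921 mol / 0.04401 L = 0.112 M.

0.112 M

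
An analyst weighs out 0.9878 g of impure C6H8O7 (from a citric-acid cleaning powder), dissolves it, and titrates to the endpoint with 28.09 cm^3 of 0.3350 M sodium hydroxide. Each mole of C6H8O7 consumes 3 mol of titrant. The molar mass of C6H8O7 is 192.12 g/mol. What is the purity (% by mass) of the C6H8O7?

61.0%

n(NaOH) = 0.3350 x 0.02809 = 0.009410 mol.
n(C6H8O7) = 0.009410 / 3 = 0.003137 mol.
mass of C6H8O7 = 0.003137 x 192.12 = 0.6026 g.
% purity = 0.6026 / 0.9878 x 100 = 61.0%.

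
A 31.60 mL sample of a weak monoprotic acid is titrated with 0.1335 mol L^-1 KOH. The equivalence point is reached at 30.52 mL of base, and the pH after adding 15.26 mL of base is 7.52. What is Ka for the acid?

15.26 mL is half of the equivalence volume, so this is the half-equivalence point where [HA] = [A^-].
At half-equivalence pH = pKa, so pKa = 7.52.
Ka = 10^(-7.52) = 3.0 x 10^-8.

3.0 x 10^-8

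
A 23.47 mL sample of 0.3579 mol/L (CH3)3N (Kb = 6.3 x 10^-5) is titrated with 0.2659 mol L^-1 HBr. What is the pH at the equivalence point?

5.31

n((CH3)3N) = 0.3579 x 0.02347 = 0.008400 mol; V(HBr) at equivalence = 0.008400/0.2659 = 0.03159 L.
At equivalence the base is fully converted to (CH3)3NH+; total volume = 0.05506 L, so [(CH3)3NH+] = 0.008400/0.05506 = 0.1526 M.
Ka((CH3)3NH+) = Kw/Kb = 1.0e-14 / 6.3 x 10^-5 = 1.59e-10.
[H^+] = sqrt(Ka x [(CH3)3NH+]) = sqrt(1.59e-10 x 0.1526) = 4.92e-6 M.
pH = -log(4.92e-6) = 5.31.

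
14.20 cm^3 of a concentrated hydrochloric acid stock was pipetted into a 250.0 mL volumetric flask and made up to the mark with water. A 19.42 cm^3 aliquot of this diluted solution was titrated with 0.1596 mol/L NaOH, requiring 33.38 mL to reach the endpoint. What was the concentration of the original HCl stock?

4.83 M

n(NaOH) = 0.1596 x 0.03338 = 0.005327 mol.
n(HCl) in the aliquot = 0.005327 mol.
[diluted HCl] = 0.005327 / 0.01942 = 0.2743 M.
Dilution factor = 250.0/14.20 = 17.61, so [stock] = 0.2743 x 17.61 = 4.83 M.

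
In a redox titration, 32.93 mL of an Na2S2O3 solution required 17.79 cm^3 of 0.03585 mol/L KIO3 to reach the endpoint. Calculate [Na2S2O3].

n(KIO3) = 0.03585 x 0.01779 = 0.0006378 mol.
From the balanced equation, 1 mol KIO3 reacts with 6 mol Na2S2O3, so n(Na2S2O3) = 0.0006378 x 6/1 = 0.003827 mol.
[Na2S2O3] = 0.003827 / 0.03293 L = 0.116 M.

0.116 M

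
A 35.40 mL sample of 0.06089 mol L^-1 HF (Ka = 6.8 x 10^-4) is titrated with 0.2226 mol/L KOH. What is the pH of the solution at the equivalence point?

7.92

n(HF) = 0.06089 x 0.03540 = 0.002156 mol; V(KOH) at equivalence = 0.002156/0.2226 = 0.009683 L.
At equivalence all the acid is converted to F-; total volume = 0.03540 + 0.009683 = 0.04508 L, so [F-] = 0.002156/0.04508 = 0.04781 M.
Kb = Kw/Ka = 1.0e-14 / 6.8 x 10^-4 = 1.47e-11.
[OH^-] = sqrt(Kb x [F-]) = sqrt(1.47e-11 x 0.04781) = 8.39e-7 M.
pOH = 6.08, so pH = 14.00 - 6.08 = 7.92.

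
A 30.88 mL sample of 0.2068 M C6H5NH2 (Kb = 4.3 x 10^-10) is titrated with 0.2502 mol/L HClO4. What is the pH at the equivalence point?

2.79

n(C6H5NH2) = 0.2068 x 0.03088 = 0.006386 mol; V(HClO4) at equivalence = 0.006386/0.2502 = 0.02552 L.
At equivalence the base is fully converted to C6H5NH3+; total volume = 0.05640 L, so [C6H5NH3+] = 0.006386/0.05640 = 0.1132 M.
Ka(C6H5NH3+) = Kw/Kb = 1.0e-14 / 4.3 x 10^-10 = 2.33e-5.
[H^+] = sqrt(Ka x [C6H5NH3+]) = sqrt(2.33e-5 x 0.1132) = 0.00162 M.
pH = -log(0.00162) = 2.79.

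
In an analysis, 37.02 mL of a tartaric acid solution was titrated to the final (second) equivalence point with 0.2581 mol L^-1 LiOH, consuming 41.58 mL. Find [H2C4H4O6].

n(LiOH) = 0.2581 x 0.04158 = 0.01073 mol.
At the final (second) equivalence point, 2 mol OH^- react per mol H2C4H4O6, so n(H2C4H4O6) = 0.01073 / 2 = 0.005366 mol.
[H2C4H4O6] = 0.005366 / 0.03702 L = 0.145 M.

0.145 M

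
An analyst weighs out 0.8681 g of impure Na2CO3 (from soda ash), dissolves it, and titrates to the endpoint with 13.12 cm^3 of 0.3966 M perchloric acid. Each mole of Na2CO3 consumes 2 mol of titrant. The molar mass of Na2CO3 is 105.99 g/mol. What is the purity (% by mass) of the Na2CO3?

31.8%

n(HClO4) = 0.3966 x 0.01312 = 0.005203 mol.
n(Na2CO3) = 0.005203 / 2 = 0.002602 mol.
mass of Na2CO3 = 0.002602 x 105.99 = 0.2758 g.
% purity = 0.2758 / 0.8681 x 100 = 31.8%.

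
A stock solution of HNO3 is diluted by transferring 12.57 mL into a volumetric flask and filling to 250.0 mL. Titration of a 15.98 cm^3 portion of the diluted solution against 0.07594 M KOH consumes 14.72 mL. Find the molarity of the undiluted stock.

n(KOH) = 0.07594 x 0.01472 = 0.001118 mol.
n(HNO3) in the aliquot = 0.001118 mol.
[diluted HNO3] = 0.001118 / 0.01598 = 0.06995 M.
Dilution factor = 250.0/12.57 = 19.89, so [stock] = 0.06995 x 19.89 = 1.39 M.

1.39 M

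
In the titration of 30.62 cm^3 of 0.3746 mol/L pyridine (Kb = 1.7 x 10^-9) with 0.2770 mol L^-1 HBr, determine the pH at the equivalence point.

3.01

n(C5H5N) = 0.3746 x 0.03062 = 0.01147 mol; V(HBr) at equivalence = 0.01147/0.2770 = 0.04141 L.
At equivalence the base is fully converted to C5H5NH+; total volume = 0.07203 L, so [C5H5NH+] = 0.01147/0.07203 = 0.1592 M.
Ka(C5H5NH+) = Kw/Kb = 1.0e-14 / 1.7 x 10^-9 = 5.88e-6.
[H^+] = sqrt(Ka x [C5H5NH+]) = sqrt(5.88e-6 x 0.1592) = 0.000968 M.
pH = -log(0.000968) = 3.01.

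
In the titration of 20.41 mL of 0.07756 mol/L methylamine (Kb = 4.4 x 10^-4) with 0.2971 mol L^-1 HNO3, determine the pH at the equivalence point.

5.93

n(CH3NH2) = 0.07756 x 0.02041 = 0.001583 mol; V(HNO3) at equivalence = 0.001583/0.2971 = 0.005328 L.
At equivalence the base is fully converted to CH3NH3+; total volume = 0.02574 L, so [CH3NH3+] = 0.001583/0.02574 = 0.06150 M.
Ka(CH3NH3+) = Kw/Kb = 1.0e-14 / 4.4 x 10^-4 = 2.27e-11.
[H^+] = sqrt(Ka x [CH3NH3+]) = sqrt(2.27e-11 x 0.06150) = 1.18e-6 M.
pH = -log(1.18e-6) = 5.93.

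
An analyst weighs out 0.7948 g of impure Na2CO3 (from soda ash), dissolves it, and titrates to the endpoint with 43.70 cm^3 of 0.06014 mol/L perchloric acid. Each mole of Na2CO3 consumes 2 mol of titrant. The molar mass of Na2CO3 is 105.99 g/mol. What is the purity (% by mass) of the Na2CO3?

17.5%

n(HClO4) = 0.06014 x 0.04370 = 0.002628 mol.
n(Na2CO3) = 0.002628 / 2 = 0.001314 mol.
mass of Na2CO3 = 0.001314 x 105.99 = 0.1393 g.
% purity = 0.1393 / 0.7948 x 100 = 17.5%.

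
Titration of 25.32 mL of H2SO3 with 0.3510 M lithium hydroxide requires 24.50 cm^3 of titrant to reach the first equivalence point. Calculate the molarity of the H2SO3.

0.340 M

n(LiOH) = 0.3510 x 0.02450 = 0.008599 mol.
At the first equivalence point, 1 mol OH^- react per mol H2SO3, so n(H2SO3) = 0.008599 / 1 = 0.008599 mol.
[H2SO3] = 0.008599 / 0.02532 L = 0.340 M.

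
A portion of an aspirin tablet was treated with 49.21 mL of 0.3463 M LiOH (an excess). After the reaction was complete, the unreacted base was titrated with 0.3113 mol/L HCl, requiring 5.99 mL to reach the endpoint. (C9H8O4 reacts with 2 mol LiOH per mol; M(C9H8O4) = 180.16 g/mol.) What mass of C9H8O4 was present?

1.37 g

Total n(LiOH) added = 0.3463 x 0.04921 = 0.01704 mol.
n(HCl) used = 0.3113 x 0.005990 = 0.001865 mol, which equals the excess n(LiOH).
So n(LiOH) consumed by the sample = 0.01704 - 0.001865 = 0.01518 mol.
n(C9H8O4) = 0.01518 / 2 = 0.007588 mol.
mass = 0.007588 mol x 180.16 g/mol = 1.37 g.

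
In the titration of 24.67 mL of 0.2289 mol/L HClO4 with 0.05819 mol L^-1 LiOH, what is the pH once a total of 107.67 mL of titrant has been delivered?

n(acid) = 0.2289 x 0.02467 = 0.005647 mol; n(LiOH) added = 0.05819 x 0.1077 = 0.006265 mol.
Base is in excess by 0.006265 - 0.005647 = 0.0006184 mol in a total volume of 0.1323 L.
[OH^-] = 0.0006184/0.1323 = 0.004672 M, so pOH = 2.33 and pH = 14.00 - 2.33 = 11.67.

11.67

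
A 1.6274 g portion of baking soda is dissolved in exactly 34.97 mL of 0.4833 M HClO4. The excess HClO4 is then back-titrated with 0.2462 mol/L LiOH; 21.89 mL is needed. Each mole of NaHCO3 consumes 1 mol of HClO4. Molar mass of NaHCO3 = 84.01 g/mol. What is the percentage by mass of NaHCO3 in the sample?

59.4%

Total n(HClO4) added = 0.4833 x 0.03497 = 0.01690 mol.
n(LiOH) used = 0.2462 x 0.02189 = 0.005389 mol, which equals the excess n(HClO4).
So n(HClO4) consumed by the sample = 0.01690 - 0.005389 = 0.01151 mol.
n(NaHCO3) = 0.01151 / 1 = 0.01151 mol.
mass NaHCO3 = 0.01151 x 84.01 = 0.9671 g, so %NaHCO3 = 0.9671/1.6274 x 100 = 59.4%.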